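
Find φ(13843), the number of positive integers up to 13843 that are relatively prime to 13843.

13608

Factor: 13843 = 109 · 127.
φ(13843) = (109−1) · (127−1) = 108 · 126 = 13608.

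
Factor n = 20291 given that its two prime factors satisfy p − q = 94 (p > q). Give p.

Since p = q + 94, we have 20291 = q(q + 94), so q² + 94q − 20291 = 0.
Discriminant: 94² + 4·20291 = 8836 + 81164 = 90000; √90000 = 300.
q = (−94 + 300)/2 = 103, and p = q + 94 = 197.
Check: 103 · 197 = 20291.

197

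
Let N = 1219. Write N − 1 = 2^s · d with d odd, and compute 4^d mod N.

785

1219 − 1 = 1218 = 2^1 · 609, so d = 609.
4^1 ≡ 4 (mod 1219)
4^2 ≡ 4^2 = 16 ≡ 16 (mod 1219)
4^4 ≡ 16^2 = 256 ≡ 256 (mod 1219)
4^8 ≡ 256^2 = 65536 ≡ 929 (mod 1219)
4^16 ≡ 929^2 = 863041 ≡ 1208 (mod 1219)
4^32 ≡ 1208^2 = 1459264 ≡ 121 (mod 1219)
4^64 ≡ 121^2 = 14641 ≡ 13 (mod 1219)
4^128 ≡ 13^2 = 169 ≡ 169 (mod 1219)
4^256 ≡ 169^2 = 28561 ≡ 524 (mod 1219)
4^512 ≡ 524^2 = 274576 ≡ 301 (mod 1219)
609 = 512 + 64 + 32 + 1 in binary powers of 2.
So 4^609 ≡ 301 · 13 · 121 · 4 ≡ 785 (mod 1219).
Squaring chain: 785; never reaches −1, so base 4 is a Miller–Rabin witness that 1219 is composite.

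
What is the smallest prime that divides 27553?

59

27553 is odd.
Digit sum 22, not divisible by 3.
Ends in 3: not divisible by 5.
7: 27553 = 7·3936 + 1
11: 27553 = 11·2504 + 9
13: 27553 = 13·2119 + 6
17: 27553 = 17·1620 + 13
19: 27553 = 19·1450 + 3
23: 27553 = 23·1197 + 22
29: 27553 = 29·950 + 3
31: 27553 = 31·888 + 25
37: 27553 = 37·744 + 25
41: 27553 = 41·672 + 1
43: 27553 = 43·640 + 33
47: 27553 = 47·586 + 11
53: 27553 = 53·519 + 46
59: 27553 = 59·467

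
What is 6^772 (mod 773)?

1

6^1 ≡ 6 (mod 773)
6^2 ≡ 6^2 = 36 ≡ 36 (mod 773)
6^4 ≡ 36^2 = 1296 ≡ 523 (mod 773)
6^8 ≡ 523^2 = 273529 ≡ 660 (mod 773)
6^16 ≡ 660^2 = 435600 ≡ 401 (mod 773)
6^32 ≡ 401^2 = 160801 ≡ 17 (mod 773)
6^64 ≡ 17^2 = 289 ≡ 289 (mod 773)
6^128 ≡ 289^2 = 83521 ≡ 37 (mod 773)
6^256 ≡ 37^2 = 1369 ≡ 596 (mod 773)
6^512 ≡ 596^2 = 355216 ≡ 409 (mod 773)
772 = 512 + 256 + 4 in binary powers of 2.
So 6^772 ≡ 409 · 596 · 523 ≡ 1 (mod 773).
Since the result is 1, base 6 gives no evidence that 773 is composite.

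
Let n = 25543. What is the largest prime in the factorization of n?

25543 = 7 · 3649
3649 = 41 · 89
89 is prime.
So 25543 = 7 · 41 · 89; the largest prime factor is 89.

89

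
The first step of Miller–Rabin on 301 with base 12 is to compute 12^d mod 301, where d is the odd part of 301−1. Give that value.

301 − 1 = 300 = 2^2 · 75, so d = 75.
12^1 ≡ 12 (mod 301)
12^2 ≡ 12^2 = 144 ≡ 144 (mod 301)
12^4 ≡ 144^2 = 20736 ≡ 268 (mod 301)
12^8 ≡ 268^2 = 71824 ≡ 186 (mod 301)
12^16 ≡ 186^2 = 34596 ≡ 282 (mod 301)
12^32 ≡ 282^2 = 79524 ≡ 60 (mod 301)
12^64 ≡ 60^2 = 3600 ≡ 289 (mod 301)
75 = 64 + 8 + 2 + 1 in binary powers of 2.
So 12^75 ≡ 289 · 186 · 144 · 12 ≡ 118 (mod 301).
Squaring chain: 118 → 78; never reaches −1, so base 12 is a Miller–Rabin witness that 301 is composite.

118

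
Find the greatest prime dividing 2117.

73

2117 = 29 · 73
73 is prime.
So 2117 = 29 · 73; the largest prime factor is 73.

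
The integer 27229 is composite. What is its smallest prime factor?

27229 is odd.
Digit sum 22, not divisible by 3.
Ends in 9: not divisible by 5.
7: 27229 = 7·3889 + 6
11: 27229 = 11·2475 + 4
13: 27229 = 13·2094 + 7
17: 27229 = 17·1601 + 12
19: 27229 = 19·1433 + 2
23: 27229 = 23·1183 + 20
29: 27229 = 29·938 + 27
31: 27229 = 31·878 + 11
37: 27229 = 37·735 + 34
41: 27229 = 41·664 + 5
43: 27229 = 43·633 + 10
47: 27229 = 47·579 + 16
53: 27229 = 53·513 + 40
59: 27229 = 59·461 + 30
61: 27229 = 61·446 + 23
67: 27229 = 67·406 + 27
71: 27229 = 71·383 + 36
73: 27229 = 73·373

73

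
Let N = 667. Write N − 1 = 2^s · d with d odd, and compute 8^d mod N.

667 − 1 = 666 = 2^1 · 333, so d = 333.
8^1 ≡ 8 (mod 667)
8^2 ≡ 8^2 = 64 ≡ 64 (mod 667)
8^4 ≡ 64^2 = 4096 ≡ 94 (mod 667)
8^8 ≡ 94^2 = 8836 ≡ 165 (mod 667)
8^16 ≡ 165^2 = 27225 ≡ 545 (mod 667)
8^32 ≡ 545^2 = 297025 ≡ 210 (mod 667)
8^64 ≡ 210^2 = 44100 ≡ 78 (mod 667)
8^128 ≡ 78^2 = 6084 ≡ 81 (mod 667)
8^256 ≡ 81^2 = 6561 ≡ 558 (mod 667)
333 = 256 + 64 + 8 + 4 + 1 in binary powers of 2.
So 8^333 ≡ 558 · 78 · 165 · 94 · 8 ≡ 374 (mod 667).
Squaring chain: 374; never reaches −1, so base 8 is a Miller–Rabin witness that 667 is composite.

374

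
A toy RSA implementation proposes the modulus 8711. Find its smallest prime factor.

31

8711 is odd.
Digit sum 17, not divisible by 3.
Ends in 1: not divisible by 5.
7: 8711 = 7·1244 + 3
11: 8711 = 11·791 + 10
13: 8711 = 13·670 + 1
17: 8711 = 17·512 + 7
19: 8711 = 19·458 + 9
23: 8711 = 23·378 + 17
29: 8711 = 29·300 + 11
31: 8711 = 31·281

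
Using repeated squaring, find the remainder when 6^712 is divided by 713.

6^1 ≡ 6 (mod 713)
6^2 ≡ 6^2 = 36 ≡ 36 (mod 713)
6^4 ≡ 36^2 = 1296 ≡ 583 (mod 713)
6^8 ≡ 583^2 = 339889 ≡ 501 (mod 713)
6^16 ≡ 501^2 = 251001 ≡ 25 (mod 713)
6^32 ≡ 25^2 = 625 ≡ 625 (mod 713)
6^64 ≡ 625^2 = 390625 ≡ 614 (mod 713)
6^128 ≡ 614^2 = 376996 ≡ 532 (mod 713)
6^256 ≡ 532^2 = 283024 ≡ 676 (mod 713)
6^512 ≡ 676^2 = 456976 ≡ 656 (mod 713)
712 = 512 + 128 + 64 + 8 in binary powers of 2.
So 6^712 ≡ 656 · 532 · 614 · 501 ≡ 87 (mod 713).
Since 87 ≠ 1, base 6 is a Fermat witness: 713 is composite.

87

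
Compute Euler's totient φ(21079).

Factor: 21079 = 107 · 197.
φ(21079) = (107−1) · (197−1) = 106 · 196 = 20776.

20776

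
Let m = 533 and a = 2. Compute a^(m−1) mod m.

406

2^1 ≡ 2 (mod 533)
2^2 ≡ 2^2 = 4 ≡ 4 (mod 533)
2^4 ≡ 4^2 = 16 ≡ 16 (mod 533)
2^8 ≡ 16^2 = 256 ≡ 256 (mod 533)
2^16 ≡ 256^2 = 65536 ≡ 510 (mod 533)
2^32 ≡ 510^2 = 260100 ≡ 529 (mod 533)
2^64 ≡ 529^2 = 279841 ≡ 16 (mod 533)
2^128 ≡ 16^2 = 256 ≡ 256 (mod 533)
2^256 ≡ 256^2 = 65536 ≡ 510 (mod 533)
2^512 ≡ 510^2 = 260100 ≡ 529 (mod 533)
532 = 512 + 16 + 4 in binary powers of 2.
So 2^532 ≡ 529 · 510 · 16 ≡ 406 (mod 533).
Since 406 ≠ 1, base 2 is a Fermat witness: 533 is composite.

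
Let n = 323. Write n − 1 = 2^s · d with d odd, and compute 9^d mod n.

264

323 − 1 = 322 = 2^1 · 161, so d = 161.
9^1 ≡ 9 (mod 323)
9^2 ≡ 9^2 = 81 ≡ 81 (mod 323)
9^4 ≡ 81^2 = 6561 ≡ 101 (mod 323)
9^8 ≡ 101^2 = 10201 ≡ 188 (mod 323)
9^16 ≡ 188^2 = 35344 ≡ 137 (mod 323)
9^32 ≡ 137^2 = 18769 ≡ 35 (mod 323)
9^64 ≡ 35^2 = 1225 ≡ 256 (mod 323)
9^128 ≡ 256^2 = 65536 ≡ 290 (mod 323)
161 = 128 + 32 + 1 in binary powers of 2.
So 9^161 ≡ 290 · 35 · 9 ≡ 264 (mod 323).
Squaring chain: 264; never reaches −1, so base 9 is a Miller–Rabin witness that 323 is composite.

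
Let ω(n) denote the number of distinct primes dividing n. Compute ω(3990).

3990 = 2 · 1995
1995 = 3 · 665
665 = 5 · 133
133 = 7 · 19
3990 = 2 · 3 · 5 · 7 · 19, which has 5 distinct prime factors.

5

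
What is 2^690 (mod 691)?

2^1 ≡ 2 (mod 691)
2^2 ≡ 2^2 = 4 ≡ 4 (mod 691)
2^4 ≡ 4^2 = 16 ≡ 16 (mod 691)
2^8 ≡ 16^2 = 256 ≡ 256 (mod 691)
2^16 ≡ 256^2 = 65536 ≡ 582 (mod 691)
2^32 ≡ 582^2 = 338724 ≡ 134 (mod 691)
2^64 ≡ 134^2 = 17956 ≡ 681 (mod 691)
2^128 ≡ 681^2 = 463761 ≡ 100 (mod 691)
2^256 ≡ 100^2 = 10000 ≡ 326 (mod 691)
2^512 ≡ 326^2 = 106276 ≡ 553 (mod 691)
690 = 512 + 128 + 32 + 16 + 2 in binary powers of 2.
So 2^690 ≡ 553 · 100 · 134 · 582 · 4 ≡ 1 (mod 691).
Since the result is 1, base 2 gives no evidence that 691 is composite.

1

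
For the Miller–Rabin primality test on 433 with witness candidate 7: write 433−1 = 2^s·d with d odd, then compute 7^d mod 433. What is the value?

265

433 − 1 = 432 = 2^4 · 27, so d = 27.
7^1 ≡ 7 (mod 433)
7^2 ≡ 7^2 = 49 ≡ 49 (mod 433)
7^4 ≡ 49^2 = 2401 ≡ 236 (mod 433)
7^8 ≡ 236^2 = 55696 ≡ 272 (mod 433)
7^16 ≡ 272^2 = 73984 ≡ 374 (mod 433)
27 = 16 + 8 + 2 + 1 in binary powers of 2.
So 7^27 ≡ 374 · 272 · 49 · 7 ≡ 265 (mod 433).
Squaring chain: 265 → 79 → 179 → 432; reaches −1, so base 7 does not prove 433 composite.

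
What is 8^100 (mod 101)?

8^1 ≡ 8 (mod 101)
8^2 ≡ 8^2 = 64 ≡ 64 (mod 101)
8^4 ≡ 64^2 = 4096 ≡ 56 (mod 101)
8^8 ≡ 56^2 = 3136 ≡ 5 (mod 101)
8^16 ≡ 5^2 = 25 ≡ 25 (mod 101)
8^32 ≡ 25^2 = 625 ≡ 19 (mod 101)
8^64 ≡ 19^2 = 361 ≡ 58 (mod 101)
100 = 64 + 32 + 4 in binary powers of 2.
So 8^100 ≡ 58 · 19 · 56 ≡ 1 (mod 101).
Since the result is 1, base 8 gives no evidence that 101 is composite.

1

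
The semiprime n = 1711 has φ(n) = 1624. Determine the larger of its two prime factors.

φ(n) = (p−1)(q−1) = n − (p+q) + 1, so p + q = 1711 − 1624 + 1 = 88.
p and q are the roots of t² − 88t + 1711 = 0.
Discriminant: 88² − 4·1711 = 7744 − 6844 = 900; √900 = 30.
q = (88 − 30)/2 = 29, p = (88 + 30)/2 = 59.
Check: 29 · 59 = 1711.

59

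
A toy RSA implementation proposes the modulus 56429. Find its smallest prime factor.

56429 is odd.
Digit sum 26, not divisible by 3.
Ends in 9: not divisible by 5.
7: 56429 = 7·8061 + 2
11: 56429 = 11·5129 + 10
13: 56429 = 13·4340 + 9
17: 56429 = 17·3319 + 6
19: 56429 = 19·2969 + 18
23: 56429 = 23·2453 + 10
29: 56429 = 29·1945 + 24
31: 56429 = 31·1820 + 9
37: 56429 = 37·1525 + 4
41: 56429 = 41·1376 + 13
43: 56429 = 43·1312 + 13
47: 56429 = 47·1200 + 29
53: 56429 = 53·1064 + 37
59: 56429 = 59·956 + 25
61: 56429 = 61·925 + 4
67: 56429 = 67·842 + 15
71: 56429 = 71·794 + 55
73: 56429 = 73·773

73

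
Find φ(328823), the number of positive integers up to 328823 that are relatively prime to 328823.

295480

Factor: 328823 = 11 · 167 · 179.
φ(328823) = (11−1) · (167−1) · (179−1) = 10 · 166 · 178 = 295480.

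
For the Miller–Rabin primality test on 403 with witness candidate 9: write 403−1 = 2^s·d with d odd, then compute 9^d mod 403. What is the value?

287

403 − 1 = 402 = 2^1 · 201, so d = 201.
9^1 ≡ 9 (mod 403)
9^2 ≡ 9^2 = 81 ≡ 81 (mod 403)
9^4 ≡ 81^2 = 6561 ≡ 113 (mod 403)
9^8 ≡ 113^2 = 12769 ≡ 276 (mod 403)
9^16 ≡ 276^2 = 76176 ≡ 9 (mod 403)
9^32 ≡ 9^2 = 81 ≡ 81 (mod 403)
9^64 ≡ 81^2 = 6561 ≡ 113 (mod 403)
9^128 ≡ 113^2 = 12769 ≡ 276 (mod 403)
201 = 128 + 64 + 8 + 1 in binary powers of 2.
So 9^201 ≡ 276 · 113 · 276 · 9 ≡ 287 (mod 403).
Squaring chain: 287; never reaches −1, so base 9 is a Miller–Rabin witness that 403 is composite.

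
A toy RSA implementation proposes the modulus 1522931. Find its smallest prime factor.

43

1522931 is odd.
Digit sum 23, not divisible by 3.
Ends in 1: not divisible by 5.
7: 1522931 = 7·217561 + 4
11: 1522931 = 11·138448 + 3
13: 1522931 = 13·117148 + 7
17: 1522931 = 17·89584 + 3
19: 1522931 = 19·80154 + 5
23: 1522931 = 23·66214 + 9
29: 1522931 = 29·52514 + 25
31: 1522931 = 31·49126 + 25
37: 1522931 = 37·41160 + 11
41: 1522931 = 41·37144 + 27
43: 1522931 = 43·35417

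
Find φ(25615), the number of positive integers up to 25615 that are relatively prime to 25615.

Factor: 25615 = 5 · 47 · 109.
φ(25615) = (5−1) · (47−1) · (109−1) = 4 · 46 · 108 = 19872.

19872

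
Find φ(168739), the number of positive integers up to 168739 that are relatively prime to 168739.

Factor: 168739 = 19 · 83 · 107.
φ(168739) = (19−1) · (83−1) · (107−1) = 18 · 82 · 106 = 156456.

156456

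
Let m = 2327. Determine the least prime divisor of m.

2327 is odd.
Digit sum 14, not divisible by 3.
Ends in 7: not divisible by 5.
7: 2327 = 7·332 + 3
11: 2327 = 11·211 + 6
13: 2327 = 13·179

13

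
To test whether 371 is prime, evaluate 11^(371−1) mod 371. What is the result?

11^1 ≡ 11 (mod 371)
11^2 ≡ 11^2 = 121 ≡ 121 (mod 371)
11^4 ≡ 121^2 = 14641 ≡ 172 (mod 371)
11^8 ≡ 172^2 = 29584 ≡ 275 (mod 371)
11^16 ≡ 275^2 = 75625 ≡ 312 (mod 371)
11^32 ≡ 312^2 = 97344 ≡ 142 (mod 371)
11^64 ≡ 142^2 = 20164 ≡ 130 (mod 371)
11^128 ≡ 130^2 = 16900 ≡ 205 (mod 371)
11^256 ≡ 205^2 = 42025 ≡ 102 (mod 371)
370 = 256 + 64 + 32 + 16 + 2 in binary powers of 2.
So 11^370 ≡ 102 · 130 · 142 · 312 · 121 ≡ 354 (mod 371).
Since 354 ≠ 1, base 11 is a Fermat witness: 371 is composite.

354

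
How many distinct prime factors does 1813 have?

2

1813 = 7^2 · 37
1813 = 7^2 · 37, which has 2 distinct prime factors.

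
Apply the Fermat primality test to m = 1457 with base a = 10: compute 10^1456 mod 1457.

10^1 ≡ 10 (mod 1457)
10^2 ≡ 10^2 = 100 ≡ 100 (mod 1457)
10^4 ≡ 100^2 = 10000 ≡ 1258 (mod 1457)
10^8 ≡ 1258^2 = 1582564 ≡ 262 (mod 1457)
10^16 ≡ 262^2 = 68644 ≡ 165 (mod 1457)
10^32 ≡ 165^2 = 27225 ≡ 999 (mod 1457)
10^64 ≡ 999^2 = 998001 ≡ 1413 (mod 1457)
10^128 ≡ 1413^2 = 1996569 ≡ 479 (mod 1457)
10^256 ≡ 479^2 = 229441 ≡ 692 (mod 1457)
10^512 ≡ 692^2 = 478864 ≡ 968 (mod 1457)
10^1024 ≡ 968^2 = 937024 ≡ 173 (mod 1457)
1456 = 1024 + 256 + 128 + 32 + 16 in binary powers of 2.
So 10^1456 ≡ 173 · 692 · 479 · 999 · 165 ≡ 754 (mod 1457).
Since 754 ≠ 1, base 10 is a Fermat witness: 1457 is composite.

754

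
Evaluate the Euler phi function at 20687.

20400

Factor: 20687 = 137 · 151.
φ(20687) = (137−1) · (151−1) = 136 · 150 = 20400.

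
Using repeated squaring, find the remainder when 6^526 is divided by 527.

366

6^1 ≡ 6 (mod 527)
6^2 ≡ 6^2 = 36 ≡ 36 (mod 527)
6^4 ≡ 36^2 = 1296 ≡ 242 (mod 527)
6^8 ≡ 242^2 = 58564 ≡ 67 (mod 527)
6^16 ≡ 67^2 = 4489 ≡ 273 (mod 527)
6^32 ≡ 273^2 = 74529 ≡ 222 (mod 527)
6^64 ≡ 222^2 = 49284 ≡ 273 (mod 527)
6^128 ≡ 273^2 = 74529 ≡ 222 (mod 527)
6^256 ≡ 222^2 = 49284 ≡ 273 (mod 527)
6^512 ≡ 273^2 = 74529 ≡ 222 (mod 527)
526 = 512 + 8 + 4 + 2 in binary powers of 2.
So 6^526 ≡ 222 · 67 · 242 · 36 ≡ 366 (mod 527).
Since 366 ≠ 1, base 6 is a Fermat witness: 527 is composite.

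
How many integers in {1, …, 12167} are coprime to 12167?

Factor: 12167 = 23^3.
φ(12167) = 23^2·(23−1) = 11638.

11638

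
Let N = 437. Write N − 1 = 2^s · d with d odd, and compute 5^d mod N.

290

437 − 1 = 436 = 2^2 · 109, so d = 109.
5^1 ≡ 5 (mod 437)
5^2 ≡ 5^2 = 25 ≡ 25 (mod 437)
5^4 ≡ 25^2 = 625 ≡ 188 (mod 437)
5^8 ≡ 188^2 = 35344 ≡ 384 (mod 437)
5^16 ≡ 384^2 = 147456 ≡ 187 (mod 437)
5^32 ≡ 187^2 = 34969 ≡ 9 (mod 437)
5^64 ≡ 9^2 = 81 ≡ 81 (mod 437)
109 = 64 + 32 + 8 + 4 + 1 in binary powers of 2.
So 5^109 ≡ 81 · 9 · 384 · 188 · 5 ≡ 290 (mod 437).
Squaring chain: 290 → 196; never reaches −1, so base 5 is a Miller–Rabin witness that 437 is composite.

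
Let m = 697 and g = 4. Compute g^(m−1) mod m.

324

4^1 ≡ 4 (mod 697)
4^2 ≡ 4^2 = 16 ≡ 16 (mod 697)
4^4 ≡ 16^2 = 256 ≡ 256 (mod 697)
4^8 ≡ 256^2 = 65536 ≡ 18 (mod 697)
4^16 ≡ 18^2 = 324 ≡ 324 (mod 697)
4^32 ≡ 324^2 = 104976 ≡ 426 (mod 697)
4^64 ≡ 426^2 = 181476 ≡ 256 (mod 697)
4^128 ≡ 256^2 = 65536 ≡ 18 (mod 697)
4^256 ≡ 18^2 = 324 ≡ 324 (mod 697)
4^512 ≡ 324^2 = 104976 ≡ 426 (mod 697)
696 = 512 + 128 + 32 + 16 + 8 in binary powers of 2.
So 4^696 ≡ 426 · 18 · 426 · 324 · 18 ≡ 324 (mod 697).
Since 324 ≠ 1, base 4 is a Fermat witness: 697 is composite.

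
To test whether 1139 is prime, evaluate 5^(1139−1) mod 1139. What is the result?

1096

5^1 ≡ 5 (mod 1139)
5^2 ≡ 5^2 = 25 ≡ 25 (mod 1139)
5^4 ≡ 25^2 = 625 ≡ 625 (mod 1139)
5^8 ≡ 625^2 = 390625 ≡ 1087 (mod 1139)
5^16 ≡ 1087^2 = 1181569 ≡ 426 (mod 1139)
5^32 ≡ 426^2 = 181476 ≡ 375 (mod 1139)
5^64 ≡ 375^2 = 140625 ≡ 528 (mod 1139)
5^128 ≡ 528^2 = 278784 ≡ 868 (mod 1139)
5^256 ≡ 868^2 = 753424 ≡ 545 (mod 1139)
5^512 ≡ 545^2 = 297025 ≡ 885 (mod 1139)
5^1024 ≡ 885^2 = 783225 ≡ 732 (mod 1139)
1138 = 1024 + 64 + 32 + 16 + 2 in binary powers of 2.
So 5^1138 ≡ 732 · 528 · 375 · 426 · 25 ≡ 1096 (mod 1139).
Since 1096 ≠ 1, base 5 is a Fermat witness: 1139 is composite.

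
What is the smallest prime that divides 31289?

67

31289 is odd.
Digit sum 23, not divisible by 3.
Ends in 9: not divisible by 5.
7: 31289 = 7·4469 + 6
11: 31289 = 11·2844 + 5
13: 31289 = 13·2406 + 11
17: 31289 = 17·1840 + 9
19: 31289 = 19·1646 + 15
23: 31289 = 23·1360 + 9
29: 31289 = 29·1078 + 27
31: 31289 = 31·1009 + 10
37: 31289 = 37·845 + 24
41: 31289 = 41·763 + 6
43: 31289 = 43·727 + 28
47: 31289 = 47·665 + 34
53: 31289 = 53·590 + 19
59: 31289 = 59·530 + 19
61: 31289 = 61·512 + 57
67: 31289 = 67·467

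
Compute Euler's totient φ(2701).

2592

Factor: 2701 = 37 · 73.
φ(2701) = (37−1) · (73−1) = 36 · 72 = 2592.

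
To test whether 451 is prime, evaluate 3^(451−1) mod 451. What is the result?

3^1 ≡ 3 (mod 451)
3^2 ≡ 3^2 = 9 ≡ 9 (mod 451)
3^4 ≡ 9^2 = 81 ≡ 81 (mod 451)
3^8 ≡ 81^2 = 6561 ≡ 247 (mod 451)
3^16 ≡ 247^2 = 61009 ≡ 124 (mod 451)
3^32 ≡ 124^2 = 15376 ≡ 42 (mod 451)
3^64 ≡ 42^2 = 1764 ≡ 411 (mod 451)
3^128 ≡ 411^2 = 168921 ≡ 247 (mod 451)
3^256 ≡ 247^2 = 61009 ≡ 124 (mod 451)
450 = 256 + 128 + 64 + 2 in binary powers of 2.
So 3^450 ≡ 124 · 247 · 411 · 9 ≡ 419 (mod 451).
Since 419 ≠ 1, base 3 is a Fermat witness: 451 is composite.

419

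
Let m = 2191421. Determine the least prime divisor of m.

31

2191421 is odd.
Digit sum 20, not divisible by 3.
Ends in 1: not divisible by 5.
7: 2191421 = 7·313060 + 1
11: 2191421 = 11·199220 + 1
13: 2191421 = 13·168570 + 11
17: 2191421 = 17·128907 + 2
19: 2191421 = 19·115337 + 18
23: 2191421 = 23·95279 + 4
29: 2191421 = 29·75566 + 7
31: 2191421 = 31·70691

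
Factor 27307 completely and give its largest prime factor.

83

27307 = 7 · 3901
3901 = 47 · 83
83 is prime.
So 27307 = 7 · 47 · 83; the largest prime factor is 83.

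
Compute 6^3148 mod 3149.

1781

6^1 ≡ 6 (mod 3149)
6^2 ≡ 6^2 = 36 ≡ 36 (mod 3149)
6^4 ≡ 36^2 = 1296 ≡ 1296 (mod 3149)
6^8 ≡ 1296^2 = 1679616 ≡ 1199 (mod 3149)
6^16 ≡ 1199^2 = 1437601 ≡ 1657 (mod 3149)
6^32 ≡ 1657^2 = 2745649 ≡ 2870 (mod 3149)
6^64 ≡ 2870^2 = 8236900 ≡ 2265 (mod 3149)
6^128 ≡ 2265^2 = 5130225 ≡ 504 (mod 3149)
6^256 ≡ 504^2 = 254016 ≡ 2096 (mod 3149)
6^512 ≡ 2096^2 = 4393216 ≡ 361 (mod 3149)
6^1024 ≡ 361^2 = 130321 ≡ 1212 (mod 3149)
6^2048 ≡ 1212^2 = 1468944 ≡ 1510 (mod 3149)
3148 = 2048 + 1024 + 64 + 8 + 4 in binary powers of 2.
So 6^3148 ≡ 1510 · 1212 · 2265 · 1199 · 1296 ≡ 1781 (mod 3149).
Since 1781 ≠ 1, base 6 is a Fermat witness: 3149 is composite.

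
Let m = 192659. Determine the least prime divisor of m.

192659 is odd.
Digit sum 32, not divisible by 3.
Ends in 9: not divisible by 5.
7: 192659 = 7·27522 + 5
11: 192659 = 11·17514 + 5
13: 192659 = 13·14819 + 12
17: 192659 = 17·11332 + 15
19: 192659 = 19·10139 + 18
23: 192659 = 23·8376 + 11
29: 192659 = 29·6643 + 12
31: 192659 = 31·6214 + 25
37: 192659 = 37·5207

37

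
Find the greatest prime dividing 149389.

149389 = 31 · 4819
4819 = 61 · 79
79 is prime.
So 149389 = 31 · 61 · 79; the largest prime factor is 79.

79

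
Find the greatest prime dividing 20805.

20805 = 3 · 6935
6935 = 5 · 1387
1387 = 19 · 73
73 is prime.
So 20805 = 3 · 5 · 19 · 73; the largest prime factor is 73.

73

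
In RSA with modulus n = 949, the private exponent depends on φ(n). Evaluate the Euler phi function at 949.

864

Factor: 949 = 13 · 73.
φ(949) = (13−1) · (73−1) = 12 · 72 = 864.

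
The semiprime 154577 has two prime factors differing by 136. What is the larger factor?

Since p = q + 136, we have 154577 = q(q + 136), so q² + 136q − 154577 = 0.
Discriminant: 136² + 4·154577 = 18496 + 618308 = 636804; √636804 = 798.
q = (−136 + 798)/2 = 331, and p = q + 136 = 467.
Check: 331 · 467 = 154577.

467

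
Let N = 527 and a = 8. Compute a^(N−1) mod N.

225

8^1 ≡ 8 (mod 527)
8^2 ≡ 8^2 = 64 ≡ 64 (mod 527)
8^4 ≡ 64^2 = 4096 ≡ 407 (mod 527)
8^8 ≡ 407^2 = 165649 ≡ 171 (mod 527)
8^16 ≡ 171^2 = 29241 ≡ 256 (mod 527)
8^32 ≡ 256^2 = 65536 ≡ 188 (mod 527)
8^64 ≡ 188^2 = 35344 ≡ 35 (mod 527)
8^128 ≡ 35^2 = 1225 ≡ 171 (mod 527)
8^256 ≡ 171^2 = 29241 ≡ 256 (mod 527)
8^512 ≡ 256^2 = 65536 ≡ 188 (mod 527)
526 = 512 + 8 + 4 + 2 in binary powers of 2.
So 8^526 ≡ 188 · 171 · 407 · 64 ≡ 225 (mod 527).
Since 225 ≠ 1, base 8 is a Fermat witness: 527 is composite.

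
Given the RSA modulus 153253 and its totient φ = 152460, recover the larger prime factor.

φ(n) = (p−1)(q−1) = n − (p+q) + 1, so p + q = 153253 − 152460 + 1 = 794.
p and q are the roots of t² − 794t + 153253 = 0.
Discriminant: 794² − 4·153253 = 630436 − 613012 = 17424; √17424 = 132.
q = (794 − 132)/2 = 331, p = (794 + 132)/2 = 463.
Check: 331 · 463 = 153253.

463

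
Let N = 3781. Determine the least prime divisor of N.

3781 is odd.
Digit sum 19, not divisible by 3.
Ends in 1: not divisible by 5.
7: 3781 = 7·540 + 1
11: 3781 = 11·343 + 8
13: 3781 = 13·290 + 11
17: 3781 = 17·222 + 7
19: 3781 = 19·199

19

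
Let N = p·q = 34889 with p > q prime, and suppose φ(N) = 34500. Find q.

139

φ(n) = (p−1)(q−1) = n − (p+q) + 1, so p + q = 34889 − 34500 + 1 = 390.
p and q are the roots of t² − 390t + 34889 = 0.
Discriminant: 390² − 4·34889 = 152100 − 139556 = 12544; √12544 = 112.
q = (390 − 112)/2 = 139, p = (390 + 112)/2 = 251.
Check: 139 · 251 = 34889.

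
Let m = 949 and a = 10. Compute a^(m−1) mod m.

729

10^1 ≡ 10 (mod 949)
10^2 ≡ 10^2 = 100 ≡ 100 (mod 949)
10^4 ≡ 100^2 = 10000 ≡ 510 (mod 949)
10^8 ≡ 510^2 = 260100 ≡ 74 (mod 949)
10^16 ≡ 74^2 = 5476 ≡ 731 (mod 949)
10^32 ≡ 731^2 = 534361 ≡ 74 (mod 949)
10^64 ≡ 74^2 = 5476 ≡ 731 (mod 949)
10^128 ≡ 731^2 = 534361 ≡ 74 (mod 949)
10^256 ≡ 74^2 = 5476 ≡ 731 (mod 949)
10^512 ≡ 731^2 = 534361 ≡ 74 (mod 949)
948 = 512 + 256 + 128 + 32 + 16 + 4 in binary powers of 2.
So 10^948 ≡ 74 · 731 · 74 · 74 · 731 · 510 ≡ 729 (mod 949).
Since 729 ≠ 1, base 10 is a Fermat witness: 949 is composite.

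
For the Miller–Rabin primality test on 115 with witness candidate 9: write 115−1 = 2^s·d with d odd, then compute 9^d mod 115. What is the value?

104

115 − 1 = 114 = 2^1 · 57, so d = 57.
9^1 ≡ 9 (mod 115)
9^2 ≡ 9^2 = 81 ≡ 81 (mod 115)
9^4 ≡ 81^2 = 6561 ≡ 6 (mod 115)
9^8 ≡ 6^2 = 36 ≡ 36 (mod 115)
9^16 ≡ 36^2 = 1296 ≡ 31 (mod 115)
9^32 ≡ 31^2 = 961 ≡ 41 (mod 115)
57 = 32 + 16 + 8 + 1 in binary powers of 2.
So 9^57 ≡ 41 · 31 · 36 · 9 ≡ 104 (mod 115).
Squaring chain: 104; never reaches −1, so base 9 is a Miller–Rabin witness that 115 is composite.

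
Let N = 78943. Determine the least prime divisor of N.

78943 is odd.
Digit sum 31, not divisible by 3.
Ends in 3: not divisible by 5.
7: 78943 = 7·11277 + 4
11: 78943 = 11·7176 + 7
13: 78943 = 13·6072 + 7
17: 78943 = 17·4643 + 12
19: 78943 = 19·4154 + 17
23: 78943 = 23·3432 + 7
29: 78943 = 29·2722 + 5
31: 78943 = 31·2546 + 17
37: 78943 = 37·2133 + 22
41: 78943 = 41·1925 + 18
43: 78943 = 43·1835 + 38
47: 78943 = 47·1679 + 30
53: 78943 = 53·1489 + 26
59: 78943 = 59·1338 + 1
61: 78943 = 61·1294 + 9
67: 78943 = 67·1178 + 17
71: 78943 = 71·1111 + 62
73: 78943 = 73·1081 + 30
79: 78943 = 79·999 + 22
83: 78943 = 83·951 + 10
89: 78943 = 89·887

89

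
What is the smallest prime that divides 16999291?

16999291 is odd.
Digit sum 46, not divisible by 3.
Ends in 1: not divisible by 5.
7: 16999291 = 7·2428470 + 1
11: 16999291 = 11·1545390 + 1
13: 16999291 = 13·1307637 + 10
17: 16999291 = 17·999958 + 5
19: 16999291 = 19·894699 + 10
23: 16999291 = 23·739099 + 14
29: 16999291 = 29·586182 + 13
31: 16999291 = 31·548364 + 7
37: 16999291 = 37·459440 + 11
41: 16999291 = 41·414616 + 35
43: 16999291 = 43·395332 + 15
47: 16999291 = 47·361687 + 2
53: 16999291 = 53·320741 + 18
59: 16999291 = 59·288123 + 34
61: 16999291 = 61·278676 + 55
67: 16999291 = 67·253720 + 51
71: 16999291 = 71·239426 + 45
73: 16999291 = 73·232867

73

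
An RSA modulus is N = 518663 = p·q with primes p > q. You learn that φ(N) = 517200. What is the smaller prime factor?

601

φ(n) = (p−1)(q−1) = n − (p+q) + 1, so p + q = 518663 − 517200 + 1 = 1464.
p and q are the roots of t² − 1464t + 518663 = 0.
Discriminant: 1464² − 4·518663 = 2143296 − 2074652 = 68644; √68644 = 262.
q = (1464 − 262)/2 = 601, p = (1464 + 262)/2 = 863.
Check: 601 · 863 = 518663.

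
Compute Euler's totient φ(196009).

Factor: 196009 = 11 · 103 · 173.
φ(196009) = (11−1) · (103−1) · (173−1) = 10 · 102 · 172 = 175440.

175440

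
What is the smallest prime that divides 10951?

47

10951 is odd.
Digit sum 16, not divisible by 3.
Ends in 1: not divisible by 5.
7: 10951 = 7·1564 + 3
11: 10951 = 11·995 + 6
13: 10951 = 13·842 + 5
17: 10951 = 17·644 + 3
19: 10951 = 19·576 + 7
23: 10951 = 23·476 + 3
29: 10951 = 29·377 + 18
31: 10951 = 31·353 + 8
37: 10951 = 37·295 + 36
41: 10951 = 41·267 + 4
43: 10951 = 43·254 + 29
47: 10951 = 47·233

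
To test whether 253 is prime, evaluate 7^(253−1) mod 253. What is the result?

82

7^1 ≡ 7 (mod 253)
7^2 ≡ 7^2 = 49 ≡ 49 (mod 253)
7^4 ≡ 49^2 = 2401 ≡ 124 (mod 253)
7^8 ≡ 124^2 = 15376 ≡ 196 (mod 253)
7^16 ≡ 196^2 = 38416 ≡ 213 (mod 253)
7^32 ≡ 213^2 = 45369 ≡ 82 (mod 253)
7^64 ≡ 82^2 = 6724 ≡ 146 (mod 253)
7^128 ≡ 146^2 = 21316 ≡ 64 (mod 253)
252 = 128 + 64 + 32 + 16 + 8 + 4 in binary powers of 2.
So 7^252 ≡ 64 · 146 · 82 · 213 · 196 · 124 ≡ 82 (mod 253).
Since 82 ≠ 1, base 7 is a Fermat witness: 253 is composite.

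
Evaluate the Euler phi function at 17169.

11136

Factor: 17169 = 3 · 59 · 97.
φ(17169) = (3−1) · (59−1) · (97−1) = 2 · 58 · 96 = 11136.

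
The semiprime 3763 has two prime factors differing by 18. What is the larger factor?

71

Since p = q + 18, we have 3763 = q(q + 18), so q² + 18q − 3763 = 0.
Discriminant: 18² + 4·3763 = 324 + 15052 = 15376; √15376 = 124.
q = (−18 + 124)/2 = 53, and p = q + 18 = 71.
Check: 53 · 71 = 3763.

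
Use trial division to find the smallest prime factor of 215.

5

215 is odd.
Digit sum 8, not divisible by 3.
Ends in 5: divisible by 5.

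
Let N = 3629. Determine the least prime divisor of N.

19

3629 is odd.
Digit sum 20, not divisible by 3.
Ends in 9: not divisible by 5.
7: 3629 = 7·518 + 3
11: 3629 = 11·329 + 10
13: 3629 = 13·279 + 2
17: 3629 = 17·213 + 8
19: 3629 = 19·191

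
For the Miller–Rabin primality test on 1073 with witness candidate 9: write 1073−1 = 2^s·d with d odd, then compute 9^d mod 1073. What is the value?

1073 − 1 = 1072 = 2^4 · 67, so d = 67.
9^1 ≡ 9 (mod 1073)
9^2 ≡ 9^2 = 81 ≡ 81 (mod 1073)
9^4 ≡ 81^2 = 6561 ≡ 123 (mod 1073)
9^8 ≡ 123^2 = 15129 ≡ 107 (mod 1073)
9^16 ≡ 107^2 = 11449 ≡ 719 (mod 1073)
9^32 ≡ 719^2 = 516961 ≡ 848 (mod 1073)
9^64 ≡ 848^2 = 719104 ≡ 194 (mod 1073)
67 = 64 + 2 + 1 in binary powers of 2.
So 9^67 ≡ 194 · 81 · 9 ≡ 863 (mod 1073).
Squaring chain: 863 → 107 → 719 → 848; never reaches −1, so base 9 is a Miller–Rabin witness that 1073 is composite.

863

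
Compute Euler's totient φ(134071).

Factor: 134071 = 7 · 107 · 179.
φ(134071) = (7−1) · (107−1) · (179−1) = 6 · 106 · 178 = 113208.

113208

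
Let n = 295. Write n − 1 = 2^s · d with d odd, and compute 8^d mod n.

172

295 − 1 = 294 = 2^1 · 147, so d = 147.
8^1 ≡ 8 (mod 295)
8^2 ≡ 8^2 = 64 ≡ 64 (mod 295)
8^4 ≡ 64^2 = 4096 ≡ 261 (mod 295)
8^8 ≡ 261^2 = 68121 ≡ 271 (mod 295)
8^16 ≡ 271^2 = 73441 ≡ 281 (mod 295)
8^32 ≡ 281^2 = 78961 ≡ 196 (mod 295)
8^64 ≡ 196^2 = 38416 ≡ 66 (mod 295)
8^128 ≡ 66^2 = 4356 ≡ 226 (mod 295)
147 = 128 + 16 + 2 + 1 in binary powers of 2.
So 8^147 ≡ 226 · 281 · 64 · 8 ≡ 172 (mod 295).
Squaring chain: 172; never reaches −1, so base 8 is a Miller–Rabin witness that 295 is composite.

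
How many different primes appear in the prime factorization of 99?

99 = 3^2 · 11
99 = 3^2 · 11, which has 2 distinct prime factors.

2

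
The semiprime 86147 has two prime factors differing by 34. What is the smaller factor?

Since p = q + 34, we have 86147 = q(q + 34), so q² + 34q − 86147 = 0.
Discriminant: 34² + 4·86147 = 1156 + 344588 = 345744; √345744 = 588.
q = (−34 + 588)/2 = 277, and p = q + 34 = 311.
Check: 277 · 311 = 86147.

277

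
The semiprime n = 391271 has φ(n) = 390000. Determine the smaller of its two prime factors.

φ(n) = (p−1)(q−1) = n − (p+q) + 1, so p + q = 391271 − 390000 + 1 = 1272.
p and q are the roots of t² − 1272t + 391271 = 0.
Discriminant: 1272² − 4·391271 = 1617984 − 1565084 = 52900; √52900 = 230.
q = (1272 − 230)/2 = 521, p = (1272 + 230)/2 = 751.
Check: 521 · 751 = 391271.

521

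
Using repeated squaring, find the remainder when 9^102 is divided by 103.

9^1 ≡ 9 (mod 103)
9^2 ≡ 9^2 = 81 ≡ 81 (mod 103)
9^4 ≡ 81^2 = 6561 ≡ 72 (mod 103)
9^8 ≡ 72^2 = 5184 ≡ 34 (mod 103)
9^16 ≡ 34^2 = 1156 ≡ 23 (mod 103)
9^32 ≡ 23^2 = 529 ≡ 14 (mod 103)
9^64 ≡ 14^2 = 196 ≡ 93 (mod 103)
102 = 64 + 32 + 4 + 2 in binary powers of 2.
So 9^102 ≡ 93 · 14 · 72 · 81 ≡ 1 (mod 103).
Since the result is 1, base 9 gives no evidence that 103 is composite.

1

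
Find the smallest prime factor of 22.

22 is even: 2 divides it.

2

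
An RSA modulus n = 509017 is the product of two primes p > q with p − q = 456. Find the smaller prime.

Since p = q + 456, we have 509017 = q(q + 456), so q² + 456q − 509017 = 0.
Discriminant: 456² + 4·509017 = 207936 + 2036068 = 2244004; √2244004 = 1498.
q = (−456 + 1498)/2 = 521, and p = q + 456 = 977.
Check: 521 · 977 = 509017.

521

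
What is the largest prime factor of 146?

73

146 = 2 · 73
73 is prime.
So 146 = 2 · 73; the largest prime factor is 73.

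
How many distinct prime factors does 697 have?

697 = 17 · 41
697 = 17 · 41, which has 2 distinct prime factors.

2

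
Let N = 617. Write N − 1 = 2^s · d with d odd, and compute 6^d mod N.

139

617 − 1 = 616 = 2^3 · 77, so d = 77.
6^1 ≡ 6 (mod 617)
6^2 ≡ 6^2 = 36 ≡ 36 (mod 617)
6^4 ≡ 36^2 = 1296 ≡ 62 (mod 617)
6^8 ≡ 62^2 = 3844 ≡ 142 (mod 617)
6^16 ≡ 142^2 = 20164 ≡ 420 (mod 617)
6^32 ≡ 420^2 = 176400 ≡ 555 (mod 617)
6^64 ≡ 555^2 = 308025 ≡ 142 (mod 617)
77 = 64 + 8 + 4 + 1 in binary powers of 2.
So 6^77 ≡ 142 · 142 · 62 · 6 ≡ 139 (mod 617).
Squaring chain: 139 → 194 → 616; reaches −1, so base 6 does not prove 617 composite.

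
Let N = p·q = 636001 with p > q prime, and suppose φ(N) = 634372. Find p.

983

φ(n) = (p−1)(q−1) = n − (p+q) + 1, so p + q = 636001 − 634372 + 1 = 1630.
p and q are the roots of t² − 1630t + 636001 = 0.
Discriminant: 1630² − 4·636001 = 2656900 − 2544004 = 112896; √112896 = 336.
q = (1630 − 336)/2 = 647, p = (1630 + 336)/2 = 983.
Check: 647 · 983 = 636001.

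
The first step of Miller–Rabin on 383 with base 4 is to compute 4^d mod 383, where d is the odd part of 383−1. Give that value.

1

383 − 1 = 382 = 2^1 · 191, so d = 191.
4^1 ≡ 4 (mod 383)
4^2 ≡ 4^2 = 16 ≡ 16 (mod 383)
4^4 ≡ 16^2 = 256 ≡ 256 (mod 383)
4^8 ≡ 256^2 = 65536 ≡ 43 (mod 383)
4^16 ≡ 43^2 = 1849 ≡ 317 (mod 383)
4^32 ≡ 317^2 = 100489 ≡ 143 (mod 383)
4^64 ≡ 143^2 = 20449 ≡ 150 (mod 383)
4^128 ≡ 150^2 = 22500 ≡ 286 (mod 383)
191 = 128 + 32 + 16 + 8 + 4 + 2 + 1 in binary powers of 2.
So 4^191 ≡ 286 · 143 · 317 · 43 · 256 · 16 · 4 ≡ 1 (mod 383).
Since 4^d ≡ 1 (mod 383), base 4 does not prove 383 composite.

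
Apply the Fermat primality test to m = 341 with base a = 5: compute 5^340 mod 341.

5^1 ≡ 5 (mod 341)
5^2 ≡ 5^2 = 25 ≡ 25 (mod 341)
5^4 ≡ 25^2 = 625 ≡ 284 (mod 341)
5^8 ≡ 284^2 = 80656 ≡ 180 (mod 341)
5^16 ≡ 180^2 = 32400 ≡ 5 (mod 341)
5^32 ≡ 5^2 = 25 ≡ 25 (mod 341)
5^64 ≡ 25^2 = 625 ≡ 284 (mod 341)
5^128 ≡ 284^2 = 80656 ≡ 180 (mod 341)
5^256 ≡ 180^2 = 32400 ≡ 5 (mod 341)
340 = 256 + 64 + 16 + 4 in binary powers of 2.
So 5^340 ≡ 5 · 284 · 5 · 284 ≡ 67 (mod 341).
Since 67 ≠ 1, base 5 is a Fermat witness: 341 is composite.

67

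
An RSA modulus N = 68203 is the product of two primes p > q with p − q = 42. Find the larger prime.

Since p = q + 42, we have 68203 = q(q + 42), so q² + 42q − 68203 = 0.
Discriminant: 42² + 4·68203 = 1764 + 272812 = 274576; √274576 = 524.
q = (−42 + 524)/2 = 241, and p = q + 42 = 283.
Check: 241 · 283 = 68203.

283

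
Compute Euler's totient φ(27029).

26700

Factor: 27029 = 151 · 179.
φ(27029) = (151−1) · (179−1) = 150 · 178 = 26700.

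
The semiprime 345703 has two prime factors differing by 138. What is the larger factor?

Since p = q + 138, we have 345703 = q(q + 138), so q² + 138q − 345703 = 0.
Discriminant: 138² + 4·345703 = 19044 + 1382812 = 1401856; √1401856 = 1184.
q = (−138 + 1184)/2 = 523, and p = q + 138 = 661.
Check: 523 · 661 = 345703.

661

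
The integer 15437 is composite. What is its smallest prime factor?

43

15437 is odd.
Digit sum 20, not divisible by 3.
Ends in 7: not divisible by 5.
7: 15437 = 7·2205 + 2
11: 15437 = 11·1403 + 4
13: 15437 = 13·1187 + 6
17: 15437 = 17·908 + 1
19: 15437 = 19·812 + 9
23: 15437 = 23·671 + 4
29: 15437 = 29·532 + 9
31: 15437 = 31·497 + 30
37: 15437 = 37·417 + 8
41: 15437 = 41·376 + 21
43: 15437 = 43·359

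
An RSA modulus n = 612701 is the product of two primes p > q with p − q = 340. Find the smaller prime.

Since p = q + 340, we have 612701 = q(q + 340), so q² + 340q − 612701 = 0.
Discriminant: 340² + 4·612701 = 115600 + 2450804 = 2566404; √2566404 = 1602.
q = (−340 + 1602)/2 = 631, and p = q + 340 = 971.
Check: 631 · 971 = 612701.

631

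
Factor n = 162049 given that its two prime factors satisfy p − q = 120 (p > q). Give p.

Since p = q + 120, we have 162049 = q(q + 120), so q² + 120q − 162049 = 0.
Discriminant: 120² + 4·162049 = 14400 + 648196 = 662596; √662596 = 814.
q = (−120 + 814)/2 = 347, and p = q + 120 = 467.
Check: 347 · 467 = 162049.

467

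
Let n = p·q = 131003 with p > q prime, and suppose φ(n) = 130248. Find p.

487

φ(n) = (p−1)(q−1) = n − (p+q) + 1, so p + q = 131003 − 130248 + 1 = 756.
p and q are the roots of t² − 756t + 131003 = 0.
Discriminant: 756² − 4·131003 = 571536 − 524012 = 47524; √47524 = 218.
q = (756 − 218)/2 = 269, p = (756 + 218)/2 = 487.
Check: 269 · 487 = 131003.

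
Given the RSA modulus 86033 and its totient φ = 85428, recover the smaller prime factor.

227

φ(n) = (p−1)(q−1) = n − (p+q) + 1, so p + q = 86033 − 85428 + 1 = 606.
p and q are the roots of t² − 606t + 86033 = 0.
Discriminant: 606² − 4·86033 = 367236 − 344132 = 23104; √23104 = 152.
q = (606 − 152)/2 = 227, p = (606 + 152)/2 = 379.
Check: 227 · 379 = 86033.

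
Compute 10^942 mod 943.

10^1 ≡ 10 (mod 943)
10^2 ≡ 10^2 = 100 ≡ 100 (mod 943)
10^4 ≡ 100^2 = 10000 ≡ 570 (mod 943)
10^8 ≡ 570^2 = 324900 ≡ 508 (mod 943)
10^16 ≡ 508^2 = 258064 ≡ 625 (mod 943)
10^32 ≡ 625^2 = 390625 ≡ 223 (mod 943)
10^64 ≡ 223^2 = 49729 ≡ 693 (mod 943)
10^128 ≡ 693^2 = 480249 ≡ 262 (mod 943)
10^256 ≡ 262^2 = 68644 ≡ 748 (mod 943)
10^512 ≡ 748^2 = 559504 ≡ 305 (mod 943)
942 = 512 + 256 + 128 + 32 + 8 + 4 + 2 in binary powers of 2.
So 10^942 ≡ 305 · 748 · 262 · 223 · 508 · 570 · 100 ≡ 469 (mod 943).
Since 469 ≠ 1, base 10 is a Fermat witness: 943 is composite.

469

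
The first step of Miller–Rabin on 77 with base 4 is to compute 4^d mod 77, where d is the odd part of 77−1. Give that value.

25

77 − 1 = 76 = 2^2 · 19, so d = 19.
4^1 ≡ 4 (mod 77)
4^2 ≡ 4^2 = 16 ≡ 16 (mod 77)
4^4 ≡ 16^2 = 256 ≡ 25 (mod 77)
4^8 ≡ 25^2 = 625 ≡ 9 (mod 77)
4^16 ≡ 9^2 = 81 ≡ 4 (mod 77)
19 = 16 + 2 + 1 in binary powers of 2.
So 4^19 ≡ 4 · 16 · 4 ≡ 25 (mod 77).
Squaring chain: 25 → 9; never reaches −1, so base 4 is a Miller–Rabin witness that 77 is composite.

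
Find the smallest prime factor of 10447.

31

10447 is odd.
Digit sum 16, not divisible by 3.
Ends in 7: not divisible by 5.
7: 10447 = 7·1492 + 3
11: 10447 = 11·949 + 8
13: 10447 = 13·803 + 8
17: 10447 = 17·614 + 9
19: 10447 = 19·549 + 16
23: 10447 = 23·454 + 5
29: 10447 = 29·360 + 7
31: 10447 = 31·337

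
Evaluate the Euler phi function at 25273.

Factor: 25273 = 127 · 199.
φ(25273) = (127−1) · (199−1) = 126 · 198 = 24948.

24948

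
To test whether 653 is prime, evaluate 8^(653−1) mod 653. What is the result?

1

8^1 ≡ 8 (mod 653)
8^2 ≡ 8^2 = 64 ≡ 64 (mod 653)
8^4 ≡ 64^2 = 4096 ≡ 178 (mod 653)
8^8 ≡ 178^2 = 31684 ≡ 340 (mod 653)
8^16 ≡ 340^2 = 115600 ≡ 19 (mod 653)
8^32 ≡ 19^2 = 361 ≡ 361 (mod 653)
8^64 ≡ 361^2 = 130321 ≡ 374 (mod 653)
8^128 ≡ 374^2 = 139876 ≡ 134 (mod 653)
8^256 ≡ 134^2 = 17956 ≡ 325 (mod 653)
8^512 ≡ 325^2 = 105625 ≡ 492 (mod 653)
652 = 512 + 128 + 8 + 4 in binary powers of 2.
So 8^652 ≡ 492 · 134 · 340 · 178 ≡ 1 (mod 653).
Since the result is 1, base 8 gives no evidence that 653 is composite.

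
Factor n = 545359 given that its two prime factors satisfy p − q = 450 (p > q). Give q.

Since p = q + 450, we have 545359 = q(q + 450), so q² + 450q − 545359 = 0.
Discriminant: 450² + 4·545359 = 202500 + 2181436 = 2383936; √2383936 = 1544.
q = (−450 + 1544)/2 = 547, and p = q + 450 = 997.
Check: 547 · 997 = 545359.

547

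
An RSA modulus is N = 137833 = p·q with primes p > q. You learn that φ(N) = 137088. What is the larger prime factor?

φ(n) = (p−1)(q−1) = n − (p+q) + 1, so p + q = 137833 − 137088 + 1 = 746.
p and q are the roots of t² − 746t + 137833 = 0.
Discriminant: 746² − 4·137833 = 556516 − 551332 = 5184; √5184 = 72.
q = (746 − 72)/2 = 337, p = (746 + 72)/2 = 409.
Check: 337 · 409 = 137833.

409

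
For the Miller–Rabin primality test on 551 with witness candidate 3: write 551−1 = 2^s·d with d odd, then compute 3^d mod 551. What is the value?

414

551 − 1 = 550 = 2^1 · 275, so d = 275.
3^1 ≡ 3 (mod 551)
3^2 ≡ 3^2 = 9 ≡ 9 (mod 551)
3^4 ≡ 9^2 = 81 ≡ 81 (mod 551)
3^8 ≡ 81^2 = 6561 ≡ 500 (mod 551)
3^16 ≡ 500^2 = 250000 ≡ 397 (mod 551)
3^32 ≡ 397^2 = 157609 ≡ 23 (mod 551)
3^64 ≡ 23^2 = 529 ≡ 529 (mod 551)
3^128 ≡ 529^2 = 279841 ≡ 484 (mod 551)
3^256 ≡ 484^2 = 234256 ≡ 81 (mod 551)
275 = 256 + 16 + 2 + 1 in binary powers of 2.
So 3^275 ≡ 81 · 397 · 9 · 3 ≡ 414 (mod 551).
Squaring chain: 414; never reaches −1, so base 3 is a Miller–Rabin witness that 551 is composite.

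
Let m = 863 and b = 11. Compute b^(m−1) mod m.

11^1 ≡ 11 (mod 863)
11^2 ≡ 11^2 = 121 ≡ 121 (mod 863)
11^4 ≡ 121^2 = 14641 ≡ 833 (mod 863)
11^8 ≡ 833^2 = 693889 ≡ 37 (mod 863)
11^16 ≡ 37^2 = 1369 ≡ 506 (mod 863)
11^32 ≡ 506^2 = 256036 ≡ 588 (mod 863)
11^64 ≡ 588^2 = 345744 ≡ 544 (mod 863)
11^128 ≡ 544^2 = 295936 ≡ 790 (mod 863)
11^256 ≡ 790^2 = 624100 ≡ 151 (mod 863)
11^512 ≡ 151^2 = 22801 ≡ 363 (mod 863)
862 = 512 + 256 + 64 + 16 + 8 + 4 + 2 in binary powers of 2.
So 11^862 ≡ 363 · 151 · 544 · 506 · 37 · 833 · 121 ≡ 1 (mod 863).
Since the result is 1, base 11 gives no evidence that 863 is composite.

1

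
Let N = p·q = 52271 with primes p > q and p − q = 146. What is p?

Since p = q + 146, we have 52271 = q(q + 146), so q² + 146q − 52271 = 0.
Discriminant: 146² + 4·52271 = 21316 + 209084 = 230400; √230400 = 480.
q = (−146 + 480)/2 = 167, and p = q + 146 = 313.
Check: 167 · 313 = 52271.

313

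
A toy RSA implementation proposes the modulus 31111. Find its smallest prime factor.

31111 is odd.
Digit sum 7, not divisible by 3.
Ends in 1: not divisible by 5.
7: 31111 = 7·4444 + 3
11: 31111 = 11·2828 + 3
13: 31111 = 13·2393 + 2
17: 31111 = 17·1830 + 1
19: 31111 = 19·1637 + 8
23: 31111 = 23·1352 + 15
29: 31111 = 29·1072 + 23
31: 31111 = 31·1003 + 18
37: 31111 = 37·840 + 31
41: 31111 = 41·758 + 33
43: 31111 = 43·723 + 22
47: 31111 = 47·661 + 44
53: 31111 = 53·587

53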